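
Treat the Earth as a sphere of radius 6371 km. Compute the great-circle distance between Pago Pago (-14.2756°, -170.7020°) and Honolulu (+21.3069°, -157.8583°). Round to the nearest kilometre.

4198 km

Δλ = -157.8583 − -170.7020 = 12.8437°.
Δφ = 21.3069 − -14.2756 = 35.5825°.
a = sin²(Δφ/2) + cos φ₁ · cos φ₂ · sin²(Δλ/2) = 0.104656.
c = 2·atan2(√a, √(1−a)) = 0.65886 rad → d = 6371·c ≈ 4197.62 km.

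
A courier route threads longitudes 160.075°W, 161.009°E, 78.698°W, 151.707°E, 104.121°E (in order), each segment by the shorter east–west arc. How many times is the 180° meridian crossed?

Leg 1: -160.075° → +161.009°, shortest Δλ = -38.916° (west) — crosses 180°.
Leg 2: +161.009° → -78.698°, shortest Δλ = 120.293° (east) — crosses 180°.
Leg 3: -78.698° → +151.707°, shortest Δλ = -129.595° (west) — crosses 180°.
Leg 4: +151.707° → +104.121°, shortest Δλ = -47.586° (west) — does not cross 180°.
Total crossings: 3.

3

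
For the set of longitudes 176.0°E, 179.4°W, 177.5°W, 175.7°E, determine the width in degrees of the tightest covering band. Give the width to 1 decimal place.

Sort the longitudes: -179.4°, -177.5°, +175.7°, +176.0°.
Eastward gaps between consecutive values (wrapping around): 1.9°, 353.2°, 0.3°, 4.6°.
Largest gap = 353.2° ⇒ minimal covering band is its complement: 360° − 353.2° = 6.8°.
Band runs from +175.7° eastward to -177.5°, crossing the antimeridian.

6.8°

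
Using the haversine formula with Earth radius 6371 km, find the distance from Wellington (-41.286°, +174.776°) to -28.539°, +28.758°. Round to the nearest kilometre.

Δλ = 28.758 − 174.776 = -146.018°.
Δφ = -28.539 − -41.286 = 12.747°.
a = sin²(Δφ/2) + cos φ₁ · cos φ₂ · sin²(Δλ/2) = 0.616074.
c = 2·atan2(√a, √(1−a)) = 1.80508 rad → d = 6371·c ≈ 11500.18 km.

11500 km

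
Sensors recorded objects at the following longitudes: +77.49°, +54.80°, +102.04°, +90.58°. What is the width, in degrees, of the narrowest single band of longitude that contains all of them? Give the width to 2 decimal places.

Sort the longitudes: +54.80°, +77.49°, +90.58°, +102.04°.
Eastward gaps between consecutive values (wrapping around): 22.69°, 13.09°, 11.46°, 312.76°.
Largest gap = 312.76° ⇒ minimal covering band is its complement: 360° − 312.76° = 47.24°.
Band runs from +54.80° eastward to +102.04°.

47.24°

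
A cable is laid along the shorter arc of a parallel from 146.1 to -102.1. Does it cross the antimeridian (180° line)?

Yes

Naïve |-102.1 − 146.1| = 248.2° > 180°, so the shorter arc goes the other way round — across 180°.
Signed shortest Δλ = ((-102.1 − 146.1 + 180) mod 360) − 180 = 111.8°.
Going east by 111.8° from +146.1° passes through 180° before reaching -102.1°.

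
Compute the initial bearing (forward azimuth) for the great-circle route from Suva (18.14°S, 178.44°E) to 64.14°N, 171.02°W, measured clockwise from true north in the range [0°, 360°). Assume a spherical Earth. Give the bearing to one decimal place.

Δλ = -171.02 − 178.44 = -349.46°; wrapped into (−180°, 180°]: 10.54°.
θ = atan2( sin Δλ · cos φ₂ , cos φ₁ · sin φ₂ − sin φ₁ · cos φ₂ · cos Δλ )
  = atan2(0.07979, 0.98865) = 4.614° → normalised to [0°, 360°): 4.614°.

4.6°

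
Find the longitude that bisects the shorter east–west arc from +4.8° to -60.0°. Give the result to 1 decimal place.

Signed shortest Δλ from +4.8° to -60.0° is -64.8°.
Midpoint longitude = +4.8° + (-64.8°)/2 = +4.8° − 32.4° = -27.6°.

-27.6°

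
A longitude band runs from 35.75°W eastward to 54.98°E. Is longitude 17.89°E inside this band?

Yes

Band width going east from -35.75° to +54.98°: ((54.98 − -35.75) mod 360) = 90.73°.
Offset of +17.89° east of the west edge: ((17.89 − -35.75) mod 360) = 53.64°.
53.64° ≤ 90.73° ⇒ inside.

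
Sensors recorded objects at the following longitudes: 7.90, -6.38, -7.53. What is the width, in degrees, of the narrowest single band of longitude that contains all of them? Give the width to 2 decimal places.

15.43°

Sort the longitudes: -7.53°, -6.38°, +7.90°.
Eastward gaps between consecutive values (wrapping around): 1.15°, 14.28°, 344.57°.
Largest gap = 344.57° ⇒ minimal covering band is its complement: 360° − 344.57° = 15.43°.
Band runs from -7.53° eastward to +7.90°.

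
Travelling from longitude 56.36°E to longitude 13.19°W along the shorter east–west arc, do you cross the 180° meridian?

No

Signed shortest Δλ = ((-13.19 − 56.36 + 180) mod 360) − 180 = -69.55°.
Going west by 69.55° from +56.36° reaches -13.19° without touching 180°.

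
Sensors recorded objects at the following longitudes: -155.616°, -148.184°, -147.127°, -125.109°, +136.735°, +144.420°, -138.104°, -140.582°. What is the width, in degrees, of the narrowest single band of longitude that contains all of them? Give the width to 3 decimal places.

Sort the longitudes: -155.616°, -148.184°, -147.127°, -140.582°, -138.104°, -125.109°, +136.735°, +144.420°.
Eastward gaps between consecutive values (wrapping around): 7.432°, 1.057°, 6.545°, 2.478°, 12.995°, 261.844°, 7.685°, 59.964°.
Largest gap = 261.844° ⇒ minimal covering band is its complement: 360° − 261.844° = 98.156°.
Band runs from +136.735° eastward to -125.109°, crossing the antimeridian.

98.156°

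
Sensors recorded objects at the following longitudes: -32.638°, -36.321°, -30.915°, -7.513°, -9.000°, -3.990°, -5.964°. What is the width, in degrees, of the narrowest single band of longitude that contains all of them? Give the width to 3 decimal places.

32.331°

Sort the longitudes: -36.321°, -32.638°, -30.915°, -9.000°, -7.513°, -5.964°, -3.990°.
Eastward gaps between consecutive values (wrapping around): 3.683°, 1.723°, 21.915°, 1.487°, 1.549°, 1.974°, 327.669°.
Largest gap = 327.669° ⇒ minimal covering band is its complement: 360° − 327.669° = 32.331°.
Band runs from -36.321° eastward to -3.990°.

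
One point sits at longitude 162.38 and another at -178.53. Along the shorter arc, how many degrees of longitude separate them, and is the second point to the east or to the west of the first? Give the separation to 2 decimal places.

Raw difference: -178.53 − 162.38 = -340.91°.
Normalise into (−180°, 180°]: -340.91° + 360° = 19.09°.
Positive ⇒ the second point lies to the east; separation 19.09°.

19.09° east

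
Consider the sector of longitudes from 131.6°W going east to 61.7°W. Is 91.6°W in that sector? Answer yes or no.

Band width going east from -131.6° to -61.7°: ((-61.7 − -131.6) mod 360) = 69.9°.
Offset of -91.6° east of the west edge: ((-91.6 − -131.6) mod 360) = 40.0°.
40.0° ≤ 69.9° ⇒ inside.

Yes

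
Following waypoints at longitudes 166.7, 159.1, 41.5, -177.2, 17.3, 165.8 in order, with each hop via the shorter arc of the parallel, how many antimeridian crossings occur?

Leg 1: +166.7° → +159.1°, shortest Δλ = -7.6° (west) — does not cross 180°.
Leg 2: +159.1° → +41.5°, shortest Δλ = -117.6° (west) — does not cross 180°.
Leg 3: +41.5° → -177.2°, shortest Δλ = 141.3° (east) — crosses 180°.
Leg 4: -177.2° → +17.3°, shortest Δλ = -165.5° (west) — crosses 180°.
Leg 5: +17.3° → +165.8°, shortest Δλ = 148.5° (east) — does not cross 180°.
Total crossings: 2.

2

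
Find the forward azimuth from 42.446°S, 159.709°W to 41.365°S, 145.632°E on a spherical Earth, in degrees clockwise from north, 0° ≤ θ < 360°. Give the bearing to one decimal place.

Δλ = 145.632 − -159.709 = 305.341°; wrapped into (−180°, 180°]: -54.659°.
θ = atan2( sin Δλ · cos φ₂ , cos φ₁ · sin φ₂ − sin φ₁ · cos φ₂ · cos Δλ )
  = atan2(-0.61221, -0.19466) = -107.639° → normalised to [0°, 360°): 252.361°.

252.4°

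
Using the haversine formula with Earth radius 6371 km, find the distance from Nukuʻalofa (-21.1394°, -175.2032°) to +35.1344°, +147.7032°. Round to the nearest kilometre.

7380 km

Δλ = 147.7032 − -175.2032 = 322.9064°; wrapped into (−180°, 180°]: -37.0936°.
Δφ = 35.1344 − -21.1394 = 56.2738°.
a = sin²(Δφ/2) + cos φ₁ · cos φ₂ · sin²(Δλ/2) = 0.299560.
c = 2·atan2(√a, √(1−a)) = 1.15832 rad → d = 6371·c ≈ 7379.66 km.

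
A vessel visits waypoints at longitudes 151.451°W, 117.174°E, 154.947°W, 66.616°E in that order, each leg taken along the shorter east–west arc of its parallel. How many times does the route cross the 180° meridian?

3

Leg 1: -151.451° → +117.174°, shortest Δλ = -91.375° (west) — crosses 180°.
Leg 2: +117.174° → -154.947°, shortest Δλ = 87.879° (east) — crosses 180°.
Leg 3: -154.947° → +66.616°, shortest Δλ = -138.437° (west) — crosses 180°.
Total crossings: 3.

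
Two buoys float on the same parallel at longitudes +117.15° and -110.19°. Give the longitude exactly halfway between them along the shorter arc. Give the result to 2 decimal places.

Signed shortest Δλ from +117.15° to -110.19° is +132.66°.
Midpoint longitude = +117.15° + (+132.66°)/2 = +117.15° + 66.33° = +183.48°.
Normalise into (−180°, 180°]: -176.52°.
(The naïve average (+117.15 + -110.19)/2 = 3.48° is on the wrong side of the globe.)

-176.52°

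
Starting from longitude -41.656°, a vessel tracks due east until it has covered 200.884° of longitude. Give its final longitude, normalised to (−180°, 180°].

+159.228°

Start at -41.656°; shift +200.884° → +159.228°.
+159.228° already lies in (−180°, 180°].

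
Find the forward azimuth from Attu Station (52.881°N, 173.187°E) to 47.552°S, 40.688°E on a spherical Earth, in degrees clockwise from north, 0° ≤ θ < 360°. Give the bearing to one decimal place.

260.7°

Δλ = 40.688 − 173.187 = -132.499°.
θ = atan2( sin Δλ · cos φ₂ , cos φ₁ · sin φ₂ − sin φ₁ · cos φ₂ · cos Δλ )
  = atan2(-0.49761, -0.08172) = -99.326° → normalised to [0°, 360°): 260.674°.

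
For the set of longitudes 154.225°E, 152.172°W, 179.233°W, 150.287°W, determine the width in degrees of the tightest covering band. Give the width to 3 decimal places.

55.488°

Sort the longitudes: -179.233°, -152.172°, -150.287°, +154.225°.
Eastward gaps between consecutive values (wrapping around): 27.061°, 1.885°, 304.512°, 26.542°.
Largest gap = 304.512° ⇒ minimal covering band is its complement: 360° − 304.512° = 55.488°.
Band runs from +154.225° eastward to -150.287°, crossing the antimeridian.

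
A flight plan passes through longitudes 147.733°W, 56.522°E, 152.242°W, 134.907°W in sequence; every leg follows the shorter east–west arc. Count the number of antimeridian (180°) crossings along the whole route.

2

Leg 1: -147.733° → +56.522°, shortest Δλ = -155.745° (west) — crosses 180°.
Leg 2: +56.522° → -152.242°, shortest Δλ = 151.236° (east) — crosses 180°.
Leg 3: -152.242° → -134.907°, shortest Δλ = 17.335° (east) — does not cross 180°.
Total crossings: 2.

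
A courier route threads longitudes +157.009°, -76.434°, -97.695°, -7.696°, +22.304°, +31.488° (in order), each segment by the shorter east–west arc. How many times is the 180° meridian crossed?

Leg 1: +157.009° → -76.434°, shortest Δλ = 126.557° (east) — crosses 180°.
Leg 2: -76.434° → -97.695°, shortest Δλ = -21.261° (west) — does not cross 180°.
Leg 3: -97.695° → -7.696°, shortest Δλ = 89.999° (east) — does not cross 180°.
Leg 4: -7.696° → +22.304°, shortest Δλ = 30.0° (east) — does not cross 180°.
Leg 5: +22.304° → +31.488°, shortest Δλ = 9.184° (east) — does not cross 180°.
Total crossings: 1.

1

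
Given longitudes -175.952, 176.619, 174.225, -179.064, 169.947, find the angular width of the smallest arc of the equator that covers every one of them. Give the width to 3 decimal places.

14.101°

Sort the longitudes: -179.064°, -175.952°, +169.947°, +174.225°, +176.619°.
Eastward gaps between consecutive values (wrapping around): 3.112°, 345.899°, 4.278°, 2.394°, 4.317°.
Largest gap = 345.899° ⇒ minimal covering band is its complement: 360° − 345.899° = 14.101°.
Band runs from +169.947° eastward to -175.952°, crossing the antimeridian.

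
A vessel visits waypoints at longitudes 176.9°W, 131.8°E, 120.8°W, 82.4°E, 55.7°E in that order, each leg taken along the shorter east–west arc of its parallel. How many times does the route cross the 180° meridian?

Leg 1: -176.9° → +131.8°, shortest Δλ = -51.3° (west) — crosses 180°.
Leg 2: +131.8° → -120.8°, shortest Δλ = 107.4° (east) — crosses 180°.
Leg 3: -120.8° → +82.4°, shortest Δλ = -156.8° (west) — crosses 180°.
Leg 4: +82.4° → +55.7°, shortest Δλ = -26.7° (west) — does not cross 180°.
Total crossings: 3.

3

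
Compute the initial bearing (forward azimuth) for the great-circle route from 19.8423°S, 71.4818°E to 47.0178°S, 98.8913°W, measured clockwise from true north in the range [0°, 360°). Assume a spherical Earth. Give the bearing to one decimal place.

Δλ = -98.8913 − 71.4818 = -170.3731°.
θ = atan2( sin Δλ · cos φ₂ , cos φ₁ · sin φ₂ − sin φ₁ · cos φ₂ · cos Δλ )
  = atan2(-0.11401, -0.91629) = -172.907° → normalised to [0°, 360°): 187.093°.

187.1°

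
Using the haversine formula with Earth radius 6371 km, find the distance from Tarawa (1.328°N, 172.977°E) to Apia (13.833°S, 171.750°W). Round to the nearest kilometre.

Δλ = -171.750 − 172.977 = -344.727°; wrapped into (−180°, 180°]: 15.273°.
Δφ = -13.833 − 1.328 = -15.161°.
a = sin²(Δφ/2) + cos φ₁ · cos φ₂ · sin²(Δλ/2) = 0.034545.
c = 2·atan2(√a, √(1−a)) = 0.37390 rad → d = 6371·c ≈ 2382.12 km.

2382 km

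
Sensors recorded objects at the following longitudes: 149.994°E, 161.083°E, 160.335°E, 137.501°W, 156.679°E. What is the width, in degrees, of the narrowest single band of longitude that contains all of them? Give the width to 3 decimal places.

72.505°

Sort the longitudes: -137.501°, +149.994°, +156.679°, +160.335°, +161.083°.
Eastward gaps between consecutive values (wrapping around): 287.495°, 6.685°, 3.656°, 0.748°, 61.416°.
Largest gap = 287.495° ⇒ minimal covering band is its complement: 360° − 287.495° = 72.505°.
Band runs from +149.994° eastward to -137.501°, crossing the antimeridian.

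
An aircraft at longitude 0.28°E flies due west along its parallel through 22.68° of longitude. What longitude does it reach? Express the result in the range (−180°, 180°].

22.40°W

Start at +0.28°; shift −22.68° → -22.40°.
-22.40° already lies in (−180°, 180°].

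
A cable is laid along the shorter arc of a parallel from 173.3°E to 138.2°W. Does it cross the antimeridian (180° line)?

Yes

Naïve |-138.2 − 173.3| = 311.5° > 180°, so the shorter arc goes the other way round — across 180°.
Signed shortest Δλ = ((-138.2 − 173.3 + 180) mod 360) − 180 = 48.5°.
Going east by 48.5° from +173.3° passes through 180° before reaching -138.2°.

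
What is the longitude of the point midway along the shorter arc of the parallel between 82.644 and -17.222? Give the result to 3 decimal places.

Signed shortest Δλ from +82.644° to -17.222° is -99.866°.
Midpoint longitude = +82.644° + (-99.866°)/2 = +82.644° − 49.933° = +32.711°.

+32.711°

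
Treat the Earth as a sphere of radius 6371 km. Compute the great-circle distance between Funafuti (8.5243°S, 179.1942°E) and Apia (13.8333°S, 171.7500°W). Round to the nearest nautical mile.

Δλ = -171.7500 − 179.1942 = -350.9442°; wrapped into (−180°, 180°]: 9.0558°.
Δφ = -13.8333 − -8.5243 = -5.3090°.
a = sin²(Δφ/2) + cos φ₁ · cos φ₂ · sin²(Δλ/2) = 0.008130.
c = 2·atan2(√a, √(1−a)) = 0.18057 rad → d = 6371·c ≈ 1150.43 km ≈ 621.18 nmi.

621 nmi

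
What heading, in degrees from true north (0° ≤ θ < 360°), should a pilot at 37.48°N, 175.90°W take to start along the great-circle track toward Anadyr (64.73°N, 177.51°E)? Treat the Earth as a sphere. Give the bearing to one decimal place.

Δλ = 177.51 − -175.90 = 353.41°; wrapped into (−180°, 180°]: -6.59°.
θ = atan2( sin Δλ · cos φ₂ , cos φ₁ · sin φ₂ − sin φ₁ · cos φ₂ · cos Δλ )
  = atan2(-0.04899, 0.45959) = -6.085° → normalised to [0°, 360°): 353.915°.

353.9°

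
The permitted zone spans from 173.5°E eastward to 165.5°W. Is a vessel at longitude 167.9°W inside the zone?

Yes

Band width going east from +173.5° to -165.5°: ((-165.5 − 173.5) mod 360) = 21.0°.
Offset of -167.9° east of the west edge: ((-167.9 − 173.5) mod 360) = 18.6°.
18.6° ≤ 21.0° ⇒ inside.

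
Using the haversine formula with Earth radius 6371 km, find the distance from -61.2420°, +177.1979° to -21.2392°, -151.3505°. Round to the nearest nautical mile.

2736 nmi

Δλ = -151.3505 − 177.1979 = -328.5484°; wrapped into (−180°, 180°]: 31.4516°.
Δφ = -21.2392 − -61.2420 = 40.0028°.
a = sin²(Δφ/2) + cos φ₁ · cos φ₂ · sin²(Δλ/2) = 0.149935.
c = 2·atan2(√a, √(1−a)) = 0.79522 rad → d = 6371·c ≈ 5066.33 km ≈ 2735.60 nmi.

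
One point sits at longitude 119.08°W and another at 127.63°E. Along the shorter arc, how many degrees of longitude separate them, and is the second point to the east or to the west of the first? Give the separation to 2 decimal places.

113.29° west

Raw difference: 127.63 − -119.08 = 246.71°.
Normalise into (−180°, 180°]: 246.71° − 360° = -113.29°.
Negative ⇒ the second point lies to the west; separation 113.29°.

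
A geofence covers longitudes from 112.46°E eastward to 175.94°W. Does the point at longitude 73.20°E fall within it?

No

Band width going east from +112.46° to -175.94°: ((-175.94 − 112.46) mod 360) = 71.60°.
Offset of +73.20° east of the west edge: ((73.20 − 112.46) mod 360) = 320.74°.
320.74° > 71.60° ⇒ outside.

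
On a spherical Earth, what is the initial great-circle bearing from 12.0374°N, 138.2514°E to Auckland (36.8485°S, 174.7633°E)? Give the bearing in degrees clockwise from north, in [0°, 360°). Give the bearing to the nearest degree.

Δλ = 174.7633 − 138.2514 = 36.5119°.
θ = atan2( sin Δλ · cos φ₂ , cos φ₁ · sin φ₂ − sin φ₁ · cos φ₂ · cos Δλ )
  = atan2(0.47613, -0.72065) = 146.548° → normalised to [0°, 360°): 146.548°.

147°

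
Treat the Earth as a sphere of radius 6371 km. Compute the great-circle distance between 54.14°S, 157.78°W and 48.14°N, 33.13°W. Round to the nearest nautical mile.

Δλ = -33.13 − -157.78 = 124.65°.
Δφ = 48.14 − -54.14 = 102.28°.
a = sin²(Δφ/2) + cos φ₁ · cos φ₂ · sin²(Δλ/2) = 0.912933.
c = 2·atan2(√a, √(1−a)) = 2.54253 rad → d = 6371·c ≈ 16198.47 km ≈ 8746.48 nmi.

8746 nmi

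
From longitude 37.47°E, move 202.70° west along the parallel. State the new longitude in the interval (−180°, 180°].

165.23°W

Start at +37.47°; shift −202.70° → -165.23°.
-165.23° already lies in (−180°, 180°].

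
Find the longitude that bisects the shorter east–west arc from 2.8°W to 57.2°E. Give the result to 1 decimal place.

Signed shortest Δλ from -2.8° to +57.2° is +60.0°.
Midpoint longitude = -2.8° + (+60.0°)/2 = -2.8° + 30.0° = +27.2°.

27.2°E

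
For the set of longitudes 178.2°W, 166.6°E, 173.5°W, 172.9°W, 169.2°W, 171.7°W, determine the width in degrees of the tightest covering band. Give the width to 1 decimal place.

24.2°

Sort the longitudes: -178.2°, -173.5°, -172.9°, -171.7°, -169.2°, +166.6°.
Eastward gaps between consecutive values (wrapping around): 4.7°, 0.6°, 1.2°, 2.5°, 335.8°, 15.2°.
Largest gap = 335.8° ⇒ minimal covering band is its complement: 360° − 335.8° = 24.2°.
Band runs from +166.6° eastward to -169.2°, crossing the antimeridian.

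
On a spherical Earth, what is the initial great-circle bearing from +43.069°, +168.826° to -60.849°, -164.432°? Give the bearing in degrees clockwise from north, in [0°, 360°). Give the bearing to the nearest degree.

Δλ = -164.432 − 168.826 = -333.258°; wrapped into (−180°, 180°]: 26.742°.
θ = atan2( sin Δλ · cos φ₂ , cos φ₁ · sin φ₂ − sin φ₁ · cos φ₂ · cos Δλ )
  = atan2(0.21919, -0.93506) = 166.807° → normalised to [0°, 360°): 166.807°.

167°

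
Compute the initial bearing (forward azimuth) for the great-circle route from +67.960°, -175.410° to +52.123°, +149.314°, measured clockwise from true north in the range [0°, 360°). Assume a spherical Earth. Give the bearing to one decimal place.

Δλ = 149.314 − -175.410 = 324.724°; wrapped into (−180°, 180°]: -35.276°.
θ = atan2( sin Δλ · cos φ₂ , cos φ₁ · sin φ₂ − sin φ₁ · cos φ₂ · cos Δλ )
  = atan2(-0.35458, -0.16840) = -115.405° → normalised to [0°, 360°): 244.595°.

244.6°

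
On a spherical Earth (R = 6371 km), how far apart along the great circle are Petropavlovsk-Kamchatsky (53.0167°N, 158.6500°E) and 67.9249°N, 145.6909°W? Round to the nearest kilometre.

3313 km

Δλ = -145.6909 − 158.6500 = -304.3409°; wrapped into (−180°, 180°]: 55.6591°.
Δφ = 67.9249 − 53.0167 = 14.9082°.
a = sin²(Δφ/2) + cos φ₁ · cos φ₂ · sin²(Δλ/2) = 0.066104.
c = 2·atan2(√a, √(1−a)) = 0.52006 rad → d = 6371·c ≈ 3313.28 km.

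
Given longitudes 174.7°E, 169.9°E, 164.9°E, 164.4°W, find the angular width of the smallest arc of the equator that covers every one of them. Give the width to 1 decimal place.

30.7°

Sort the longitudes: -164.4°, +164.9°, +169.9°, +174.7°.
Eastward gaps between consecutive values (wrapping around): 329.3°, 5.0°, 4.8°, 20.9°.
Largest gap = 329.3° ⇒ minimal covering band is its complement: 360° − 329.3° = 30.7°.
Band runs from +164.9° eastward to -164.4°, crossing the antimeridian.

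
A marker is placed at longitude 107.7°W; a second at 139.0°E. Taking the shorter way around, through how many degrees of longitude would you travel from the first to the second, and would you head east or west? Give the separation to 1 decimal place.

Raw difference: 139.0 − -107.7 = 246.7°.
Normalise into (−180°, 180°]: 246.7° − 360° = -113.3°.
Negative ⇒ the second point lies to the west; separation 113.3°.

113.3° west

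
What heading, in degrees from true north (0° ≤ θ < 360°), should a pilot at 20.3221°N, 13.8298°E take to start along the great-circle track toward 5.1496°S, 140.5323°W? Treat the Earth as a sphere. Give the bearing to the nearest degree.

298°

Δλ = -140.5323 − 13.8298 = -154.3621°.
θ = atan2( sin Δλ · cos φ₂ , cos φ₁ · sin φ₂ − sin φ₁ · cos φ₂ · cos Δλ )
  = atan2(-0.43094, 0.22767) = -62.152° → normalised to [0°, 360°): 297.848°.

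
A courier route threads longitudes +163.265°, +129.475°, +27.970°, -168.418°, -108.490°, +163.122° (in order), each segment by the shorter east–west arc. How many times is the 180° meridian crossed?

2

Leg 1: +163.265° → +129.475°, shortest Δλ = -33.79° (west) — does not cross 180°.
Leg 2: +129.475° → +27.970°, shortest Δλ = -101.505° (west) — does not cross 180°.
Leg 3: +27.970° → -168.418°, shortest Δλ = 163.612° (east) — crosses 180°.
Leg 4: -168.418° → -108.490°, shortest Δλ = 59.928° (east) — does not cross 180°.
Leg 5: -108.490° → +163.122°, shortest Δλ = -88.388° (west) — crosses 180°.
Total crossings: 2.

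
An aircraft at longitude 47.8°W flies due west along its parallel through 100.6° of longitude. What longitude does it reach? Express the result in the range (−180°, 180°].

148.4°W

Start at -47.8°; shift −100.6° → -148.4°.
-148.4° already lies in (−180°, 180°].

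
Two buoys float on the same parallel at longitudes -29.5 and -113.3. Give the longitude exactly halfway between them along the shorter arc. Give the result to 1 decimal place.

Signed shortest Δλ from -29.5° to -113.3° is -83.8°.
Midpoint longitude = -29.5° + (-83.8°)/2 = -29.5° − 41.9° = -71.4°.

-71.4°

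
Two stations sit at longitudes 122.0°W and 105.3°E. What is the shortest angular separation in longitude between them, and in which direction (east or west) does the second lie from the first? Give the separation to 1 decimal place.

132.7° west

Raw difference: 105.3 − -122.0 = 227.3°.
Normalise into (−180°, 180°]: 227.3° − 360° = -132.7°.
Negative ⇒ the second point lies to the west; separation 132.7°.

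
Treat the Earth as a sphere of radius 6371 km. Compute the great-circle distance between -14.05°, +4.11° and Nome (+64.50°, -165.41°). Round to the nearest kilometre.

Δλ = -165.41 − 4.11 = -169.52°.
Δφ = 64.50 − -14.05 = 78.55°.
a = sin²(Δφ/2) + cos φ₁ · cos φ₂ · sin²(Δλ/2) = 0.814892.
c = 2·atan2(√a, √(1−a)) = 2.25207 rad → d = 6371·c ≈ 14347.95 km.

14348 km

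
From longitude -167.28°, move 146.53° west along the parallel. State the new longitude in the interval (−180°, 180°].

+46.19°

Start at -167.28°; shift −146.53° → -313.81°.
-313.81° lies outside (−180°, 180°]; add 360° → +46.19°.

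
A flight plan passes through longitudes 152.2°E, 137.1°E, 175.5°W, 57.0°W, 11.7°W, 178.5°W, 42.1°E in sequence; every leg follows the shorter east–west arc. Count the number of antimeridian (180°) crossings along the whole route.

2

Leg 1: +152.2° → +137.1°, shortest Δλ = -15.1° (west) — does not cross 180°.
Leg 2: +137.1° → -175.5°, shortest Δλ = 47.4° (east) — crosses 180°.
Leg 3: -175.5° → -57.0°, shortest Δλ = 118.5° (east) — does not cross 180°.
Leg 4: -57.0° → -11.7°, shortest Δλ = 45.3° (east) — does not cross 180°.
Leg 5: -11.7° → -178.5°, shortest Δλ = -166.8° (west) — does not cross 180°.
Leg 6: -178.5° → +42.1°, shortest Δλ = -139.4° (west) — crosses 180°.
Total crossings: 2.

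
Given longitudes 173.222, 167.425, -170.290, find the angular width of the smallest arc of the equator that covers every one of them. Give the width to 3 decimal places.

22.285°

Sort the longitudes: -170.290°, +167.425°, +173.222°.
Eastward gaps between consecutive values (wrapping around): 337.715°, 5.797°, 16.488°.
Largest gap = 337.715° ⇒ minimal covering band is its complement: 360° − 337.715° = 22.285°.
Band runs from +167.425° eastward to -170.290°, crossing the antimeridian.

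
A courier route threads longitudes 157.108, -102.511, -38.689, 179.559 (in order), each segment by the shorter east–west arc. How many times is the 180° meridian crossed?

2

Leg 1: +157.108° → -102.511°, shortest Δλ = 100.381° (east) — crosses 180°.
Leg 2: -102.511° → -38.689°, shortest Δλ = 63.822° (east) — does not cross 180°.
Leg 3: -38.689° → +179.559°, shortest Δλ = -141.752° (west) — crosses 180°.
Total crossings: 2.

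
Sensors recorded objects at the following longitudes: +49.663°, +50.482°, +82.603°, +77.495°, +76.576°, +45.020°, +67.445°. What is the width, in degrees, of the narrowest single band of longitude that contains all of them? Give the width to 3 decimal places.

Sort the longitudes: +45.020°, +49.663°, +50.482°, +67.445°, +76.576°, +77.495°, +82.603°.
Eastward gaps between consecutive values (wrapping around): 4.643°, 0.819°, 16.963°, 9.131°, 0.919°, 5.108°, 322.417°.
Largest gap = 322.417° ⇒ minimal covering band is its complement: 360° − 322.417° = 37.583°.
Band runs from +45.020° eastward to +82.603°.

37.583°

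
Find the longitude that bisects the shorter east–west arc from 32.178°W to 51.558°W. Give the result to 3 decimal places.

Signed shortest Δλ from -32.178° to -51.558° is -19.380°.
Midpoint longitude = -32.178° + (-19.380°)/2 = -32.178° − 9.690° = -41.868°.

41.868°W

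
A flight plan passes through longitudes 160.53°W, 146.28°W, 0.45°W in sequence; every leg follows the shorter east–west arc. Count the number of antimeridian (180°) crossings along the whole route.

Leg 1: -160.53° → -146.28°, shortest Δλ = 14.25° (east) — does not cross 180°.
Leg 2: -146.28° → -0.45°, shortest Δλ = 145.83° (east) — does not cross 180°.
Total crossings: 0.

0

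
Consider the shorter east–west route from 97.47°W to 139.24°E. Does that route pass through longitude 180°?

Naïve |139.24 − -97.47| = 236.71° > 180°, so the shorter arc goes the other way round — across 180°.
Signed shortest Δλ = ((139.24 − -97.47 + 180) mod 360) − 180 = -123.29°.
Going west by 123.29° from -97.47° passes through 180° before reaching +139.24°.

Yes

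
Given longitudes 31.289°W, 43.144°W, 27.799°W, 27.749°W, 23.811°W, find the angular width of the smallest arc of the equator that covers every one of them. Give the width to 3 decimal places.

19.333°

Sort the longitudes: -43.144°, -31.289°, -27.799°, -27.749°, -23.811°.
Eastward gaps between consecutive values (wrapping around): 11.855°, 3.490°, 0.050°, 3.938°, 340.667°.
Largest gap = 340.667° ⇒ minimal covering band is its complement: 360° − 340.667° = 19.333°.
Band runs from -43.144° eastward to -23.811°.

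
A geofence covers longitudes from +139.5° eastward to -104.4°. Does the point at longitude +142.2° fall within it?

Band width going east from +139.5° to -104.4°: ((-104.4 − 139.5) mod 360) = 116.1°.
Offset of +142.2° east of the west edge: ((142.2 − 139.5) mod 360) = 2.7°.
2.7° ≤ 116.1° ⇒ inside.

Yes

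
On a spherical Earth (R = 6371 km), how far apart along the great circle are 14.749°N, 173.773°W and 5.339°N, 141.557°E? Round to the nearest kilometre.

Δλ = 141.557 − -173.773 = 315.330°; wrapped into (−180°, 180°]: -44.670°.
Δφ = 5.339 − 14.749 = -9.410°.
a = sin²(Δφ/2) + cos φ₁ · cos φ₂ · sin²(Δλ/2) = 0.145780.
c = 2·atan2(√a, √(1−a)) = 0.78351 rad → d = 6371·c ≈ 4991.75 km.

4992 km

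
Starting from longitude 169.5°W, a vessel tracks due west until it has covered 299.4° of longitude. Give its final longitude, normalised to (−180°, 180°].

108.9°W

Start at -169.5°; shift −299.4° → -468.9°.
-468.9° lies outside (−180°, 180°]; add 360° → -108.9°.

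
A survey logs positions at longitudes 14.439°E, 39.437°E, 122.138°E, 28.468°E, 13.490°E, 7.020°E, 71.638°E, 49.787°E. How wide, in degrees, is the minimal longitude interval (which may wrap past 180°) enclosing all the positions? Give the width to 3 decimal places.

Sort the longitudes: +7.020°, +13.490°, +14.439°, +28.468°, +39.437°, +49.787°, +71.638°, +122.138°.
Eastward gaps between consecutive values (wrapping around): 6.470°, 0.949°, 14.029°, 10.969°, 10.350°, 21.851°, 50.500°, 244.882°.
Largest gap = 244.882° ⇒ minimal covering band is its complement: 360° − 244.882° = 115.118°.
Band runs from +7.020° eastward to +122.138°.

115.118°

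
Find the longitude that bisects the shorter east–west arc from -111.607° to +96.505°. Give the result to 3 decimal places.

+172.449°

Signed shortest Δλ from -111.607° to +96.505° is -151.888°.
Midpoint longitude = -111.607° + (-151.888°)/2 = -111.607° − 75.944° = -187.551°.
Normalise into (−180°, 180°]: +172.449°.
(The naïve average (-111.607 + +96.505)/2 = -7.551° is on the wrong side of the globe.)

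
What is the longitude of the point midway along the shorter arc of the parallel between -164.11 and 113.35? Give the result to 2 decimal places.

+154.62°

Signed shortest Δλ from -164.11° to +113.35° is -82.54°.
Midpoint longitude = -164.11° + (-82.54°)/2 = -164.11° − 41.27° = -205.38°.
Normalise into (−180°, 180°]: +154.62°.
(The naïve average (-164.11 + +113.35)/2 = -25.38° is on the wrong side of the globe.)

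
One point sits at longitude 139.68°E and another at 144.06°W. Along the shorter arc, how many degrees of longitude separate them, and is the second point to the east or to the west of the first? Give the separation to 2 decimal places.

76.26° east

Raw difference: -144.06 − 139.68 = -283.74°.
Normalise into (−180°, 180°]: -283.74° + 360° = 76.26°.
Positive ⇒ the second point lies to the east; separation 76.26°.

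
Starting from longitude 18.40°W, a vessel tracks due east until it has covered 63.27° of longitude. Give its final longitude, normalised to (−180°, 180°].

44.87°E

Start at -18.40°; shift +63.27° → +44.87°.
+44.87° already lies in (−180°, 180°].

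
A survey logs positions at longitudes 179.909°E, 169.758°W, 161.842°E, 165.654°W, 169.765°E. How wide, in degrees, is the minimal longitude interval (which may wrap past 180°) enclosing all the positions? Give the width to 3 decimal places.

32.504°

Sort the longitudes: -169.758°, -165.654°, +161.842°, +169.765°, +179.909°.
Eastward gaps between consecutive values (wrapping around): 4.104°, 327.496°, 7.923°, 10.144°, 10.333°.
Largest gap = 327.496° ⇒ minimal covering band is its complement: 360° − 327.496° = 32.504°.
Band runs from +161.842° eastward to -165.654°, crossing the antimeridian.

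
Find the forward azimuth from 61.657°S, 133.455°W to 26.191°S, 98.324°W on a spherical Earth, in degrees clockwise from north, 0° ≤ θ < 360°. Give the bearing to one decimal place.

Δλ = -98.324 − -133.455 = 35.131°.
θ = atan2( sin Δλ · cos φ₂ , cos φ₁ · sin φ₂ − sin φ₁ · cos φ₂ · cos Δλ )
  = atan2(0.51637, 0.43636) = 49.800° → normalised to [0°, 360°): 49.800°.

49.8°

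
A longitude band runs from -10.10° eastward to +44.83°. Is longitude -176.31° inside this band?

Band width going east from -10.10° to +44.83°: ((44.83 − -10.10) mod 360) = 54.93°.
Offset of -176.31° east of the west edge: ((-176.31 − -10.10) mod 360) = 193.79°.
193.79° > 54.93° ⇒ outside.

No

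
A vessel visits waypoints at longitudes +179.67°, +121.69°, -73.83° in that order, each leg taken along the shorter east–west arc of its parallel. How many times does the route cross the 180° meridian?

Leg 1: +179.67° → +121.69°, shortest Δλ = -57.98° (west) — does not cross 180°.
Leg 2: +121.69° → -73.83°, shortest Δλ = 164.48° (east) — crosses 180°.
Total crossings: 1.

1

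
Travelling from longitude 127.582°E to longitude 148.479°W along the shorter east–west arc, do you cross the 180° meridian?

Naïve |-148.479 − 127.582| = 276.061° > 180°, so the shorter arc goes the other way round — across 180°.
Signed shortest Δλ = ((-148.479 − 127.582 + 180) mod 360) − 180 = 83.939°.
Going east by 83.939° from +127.582° passes through 180° before reaching -148.479°.

Yes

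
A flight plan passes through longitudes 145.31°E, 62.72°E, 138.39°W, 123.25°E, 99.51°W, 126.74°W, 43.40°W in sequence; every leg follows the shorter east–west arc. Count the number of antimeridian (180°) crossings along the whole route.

Leg 1: +145.31° → +62.72°, shortest Δλ = -82.59° (west) — does not cross 180°.
Leg 2: +62.72° → -138.39°, shortest Δλ = 158.89° (east) — crosses 180°.
Leg 3: -138.39° → +123.25°, shortest Δλ = -98.36° (west) — crosses 180°.
Leg 4: +123.25° → -99.51°, shortest Δλ = 137.24° (east) — crosses 180°.
Leg 5: -99.51° → -126.74°, shortest Δλ = -27.23° (west) — does not cross 180°.
Leg 6: -126.74° → -43.40°, shortest Δλ = 83.34° (east) — does not cross 180°.
Total crossings: 3.

3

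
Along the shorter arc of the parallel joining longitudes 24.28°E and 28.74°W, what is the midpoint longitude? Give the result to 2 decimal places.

Signed shortest Δλ from +24.28° to -28.74° is -53.02°.
Midpoint longitude = +24.28° + (-53.02°)/2 = +24.28° − 26.51° = -2.23°.

2.23°W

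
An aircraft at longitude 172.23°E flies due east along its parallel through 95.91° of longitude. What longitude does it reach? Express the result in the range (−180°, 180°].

91.86°W

Start at +172.23°; shift +95.91° → +268.14°.
+268.14° lies outside (−180°, 180°]; subtract 360° → -91.86°.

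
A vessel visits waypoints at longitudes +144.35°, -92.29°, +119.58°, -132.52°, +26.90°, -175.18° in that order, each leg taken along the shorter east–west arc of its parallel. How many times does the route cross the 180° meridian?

Leg 1: +144.35° → -92.29°, shortest Δλ = 123.36° (east) — crosses 180°.
Leg 2: -92.29° → +119.58°, shortest Δλ = -148.13° (west) — crosses 180°.
Leg 3: +119.58° → -132.52°, shortest Δλ = 107.9° (east) — crosses 180°.
Leg 4: -132.52° → +26.90°, shortest Δλ = 159.42° (east) — does not cross 180°.
Leg 5: +26.90° → -175.18°, shortest Δλ = 157.92° (east) — crosses 180°.
Total crossings: 4.

4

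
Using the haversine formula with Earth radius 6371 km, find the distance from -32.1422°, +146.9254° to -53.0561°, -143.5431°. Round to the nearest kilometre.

Δλ = -143.5431 − 146.9254 = -290.4685°; wrapped into (−180°, 180°]: 69.5315°.
Δφ = -53.0561 − -32.1422 = -20.9139°.
a = sin²(Δφ/2) + cos φ₁ · cos φ₂ · sin²(Δλ/2) = 0.198416.
c = 2·atan2(√a, √(1−a)) = 0.92333 rad → d = 6371·c ≈ 5882.53 km.

5883 km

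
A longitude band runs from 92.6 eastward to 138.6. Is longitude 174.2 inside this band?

No

Band width going east from +92.6° to +138.6°: ((138.6 − 92.6) mod 360) = 46.0°.
Offset of +174.2° east of the west edge: ((174.2 − 92.6) mod 360) = 81.6°.
81.6° > 46.0° ⇒ outside.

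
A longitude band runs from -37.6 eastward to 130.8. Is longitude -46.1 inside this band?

No

Band width going east from -37.6° to +130.8°: ((130.8 − -37.6) mod 360) = 168.4°.
Offset of -46.1° east of the west edge: ((-46.1 − -37.6) mod 360) = 351.5°.
351.5° > 168.4° ⇒ outside.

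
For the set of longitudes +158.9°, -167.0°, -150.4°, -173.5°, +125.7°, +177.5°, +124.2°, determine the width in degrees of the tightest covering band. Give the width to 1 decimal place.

85.4°

Sort the longitudes: -173.5°, -167.0°, -150.4°, +124.2°, +125.7°, +158.9°, +177.5°.
Eastward gaps between consecutive values (wrapping around): 6.5°, 16.6°, 274.6°, 1.5°, 33.2°, 18.6°, 9.0°.
Largest gap = 274.6° ⇒ minimal covering band is its complement: 360° − 274.6° = 85.4°.
Band runs from +124.2° eastward to -150.4°, crossing the antimeridian.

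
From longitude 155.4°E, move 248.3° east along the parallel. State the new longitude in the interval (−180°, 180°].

43.7°E

Start at +155.4°; shift +248.3° → +403.7°.
+403.7° lies outside (−180°, 180°]; subtract 360° → +43.7°.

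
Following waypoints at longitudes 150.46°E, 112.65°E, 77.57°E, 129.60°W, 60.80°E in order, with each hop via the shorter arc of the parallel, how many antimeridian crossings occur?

2

Leg 1: +150.46° → +112.65°, shortest Δλ = -37.81° (west) — does not cross 180°.
Leg 2: +112.65° → +77.57°, shortest Δλ = -35.08° (west) — does not cross 180°.
Leg 3: +77.57° → -129.60°, shortest Δλ = 152.83° (east) — crosses 180°.
Leg 4: -129.60° → +60.80°, shortest Δλ = -169.6° (west) — crosses 180°.
Total crossings: 2.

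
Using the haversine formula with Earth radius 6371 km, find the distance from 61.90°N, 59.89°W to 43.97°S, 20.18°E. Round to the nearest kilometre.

Δλ = 20.18 − -59.89 = 80.07°.
Δφ = -43.97 − 61.90 = -105.87°.
a = sin²(Δφ/2) + cos φ₁ · cos φ₂ · sin²(Δλ/2) = 0.776994.
c = 2·atan2(√a, √(1−a)) = 2.15794 rad → d = 6371·c ≈ 13748.25 km.

13748 km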